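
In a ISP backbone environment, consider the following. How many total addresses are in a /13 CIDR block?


Given: CIDR prefix /13
Host bits = 32 - 13 = 19
Total addresses = 2^19 = 524288

524288


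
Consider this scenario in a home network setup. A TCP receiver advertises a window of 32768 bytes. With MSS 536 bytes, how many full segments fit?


Given: RWND = 32768 bytes, MSS = 536 bytes
Full segments = floor(RWND / MSS)
Full segments = floor(32768 / 536)
Full segments = floor(61.1343) = 61

61


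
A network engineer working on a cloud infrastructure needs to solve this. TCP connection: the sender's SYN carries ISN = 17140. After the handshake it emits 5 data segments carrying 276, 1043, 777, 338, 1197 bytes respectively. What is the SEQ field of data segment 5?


The SYN occupies sequence number ISN = 17140, so the first data byte is ISN + 1 = 17141.
SEQ of data segment i = (ISN + 1) + sum of payload sizes of segments 1..i-1.
Segment 1: SEQ = 17141, payload = 276 bytes
Segment 2: SEQ = 17417, payload = 1043 bytes
Segment 3: SEQ = 18460, payload = 777 bytes
Segment 4: SEQ = 19237, payload = 338 bytes
Segment 5: SEQ = 19575, payload = 1197 bytes
SEQ of segment 5 = 17141 + 276 + 1043 + 777 + 338 = 19575

19575


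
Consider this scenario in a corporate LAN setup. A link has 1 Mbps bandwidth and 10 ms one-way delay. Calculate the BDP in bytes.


Given: bandwidth = 1 Mbps, delay = 10 ms
BDP in bits = 1 * 10^6 * 10 / 1000
BDP in bits = 10000
BDP in bytes = 10000 / 8 = 1250

1250


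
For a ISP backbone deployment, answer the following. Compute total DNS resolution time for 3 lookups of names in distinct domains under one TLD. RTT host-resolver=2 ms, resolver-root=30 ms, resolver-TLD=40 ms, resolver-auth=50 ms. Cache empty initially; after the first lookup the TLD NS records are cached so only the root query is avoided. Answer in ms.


Lookup 1 (cold cache): local + root + TLD + auth = 2 + 30 + 40 + 50 = 122 ms
Lookups 2..3 (TLD NS cached -> skip root; new domain -> still ask TLD and auth): local + TLD + auth = 2 + 40 + 50 = 92 ms each
Remaining 2 lookups: 2 * 92 = 184 ms
Total = 122 + 184 = 306 ms

306


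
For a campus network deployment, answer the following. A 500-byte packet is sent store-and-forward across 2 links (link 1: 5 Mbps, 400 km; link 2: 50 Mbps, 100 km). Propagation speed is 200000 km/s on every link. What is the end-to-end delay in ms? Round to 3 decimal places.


Packet = 500 bytes = 4000 bits. Store-and-forward: sum (t_trans + t_prop) per link.
Link 1: t_trans = 4000/(5*10^6) s = 0.8000 ms; t_prop = 400/200000 s = 2.0000 ms; subtotal = 2.8000 ms
Link 2: t_trans = 4000/(50*10^6) s = 0.0800 ms; t_prop = 100/200000 s = 0.5000 ms; subtotal = 0.5800 ms
End-to-end = 2.8000 + 0.5800 = 3.3800 ms -> 3.380 ms (3 dp)

3.380


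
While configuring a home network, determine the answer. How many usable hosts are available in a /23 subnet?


Given: subnet mask /23
Host bits = 32 - 23 = 9
Total addresses = 2^9 = 512
Usable hosts = 512 - 2 (network + broadcast) = 510

510


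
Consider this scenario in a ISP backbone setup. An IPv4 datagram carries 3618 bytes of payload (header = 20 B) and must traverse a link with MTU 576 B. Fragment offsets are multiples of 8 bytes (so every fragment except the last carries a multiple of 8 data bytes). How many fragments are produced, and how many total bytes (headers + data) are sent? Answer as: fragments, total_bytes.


Max data per non-final fragment = floor((MTU - header)/8)*8 = floor((576 - 20)/8)*8 = floor(556/8)*8 = 552 B
Final fragment needs no 8-byte alignment: it can carry up to MTU - header = 556 B
Non-final fragments needed = ceil((payload - 556) / 552) = ceil(3062/552) = ceil(5.5471) = 6
Number of fragments = 6 + 1 = 7
Fragment sizes (data): 6 * 552 B + 306 B (last, 306 <= 556 OK)
Total bytes sent = payload + n_frags * header = 3618 + 7*20 = 3618 + 140 = 3758 B

7, 3758


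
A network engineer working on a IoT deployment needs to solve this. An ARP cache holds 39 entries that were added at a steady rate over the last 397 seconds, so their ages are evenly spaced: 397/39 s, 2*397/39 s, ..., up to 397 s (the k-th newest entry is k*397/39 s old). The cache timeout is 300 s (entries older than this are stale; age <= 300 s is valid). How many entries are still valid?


Ages are k * 397/39 s for k = 1..39 (spacing = 10.1795 s).
Entry k is valid iff k * 397/39 <= 300 iff k <= 39 * 300 / 397 = 29.4710
n_valid = floor(29.4710) = 29
(n_stale = 39 - 29 = 10)

29


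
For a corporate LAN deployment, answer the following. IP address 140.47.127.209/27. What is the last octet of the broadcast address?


Given: IP = 140.47.127.209, prefix = /27
Host bits = 32 - 27 = 5
Network last octet = 209 AND mask = 192
Host part size = 2^5 - 1 = 31
Broadcast last octet = 192 OR 31 = 223

223


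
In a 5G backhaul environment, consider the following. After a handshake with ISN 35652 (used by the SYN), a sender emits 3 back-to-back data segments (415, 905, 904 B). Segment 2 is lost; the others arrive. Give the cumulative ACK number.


SYN uses sequence number 35652; first data byte = ISN + 1 = 35653.
Segment 1: SEQ = 35653, len = 415 B, covers [35653, 36067]
Segment 2: SEQ = 36068, len = 905 B, covers [36068, 36972] [LOST]
Segment 3: SEQ = 36973, len = 904 B, covers [36973, 37876]
In-order data received: bytes [35653, 36067] (segments 1..1).
Segment 2 missing -> gap begins at byte 36068; later segments buffered out of order.
Cumulative ACK = next expected in-order byte = 35653 + 415 = 36068

36068


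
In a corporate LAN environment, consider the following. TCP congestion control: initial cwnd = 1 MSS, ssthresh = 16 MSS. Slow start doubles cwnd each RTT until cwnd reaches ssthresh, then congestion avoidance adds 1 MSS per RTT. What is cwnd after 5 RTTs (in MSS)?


RTT 0: cwnd = 1 MSS (initial)
RTT 1: cwnd = 2 MSS (slow start, doubled)
RTT 2: cwnd = 4 MSS (slow start, doubled)
RTT 3: cwnd = 8 MSS (slow start, doubled)
RTT 4: cwnd = 16 MSS (slow start, doubled)
RTT 5: cwnd = 17 MSS (congestion avoidance, +1)

17


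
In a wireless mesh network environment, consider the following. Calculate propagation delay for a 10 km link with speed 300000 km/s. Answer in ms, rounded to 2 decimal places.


Given: distance = 10 km, speed = 300000 km/s
Delay = distance / speed = 10 / 300000 seconds
Delay in ms = 10 * 1000 / 300000
Delay = 0.0333 ms
Rounded to 2 dp = 0.03 ms

0.03


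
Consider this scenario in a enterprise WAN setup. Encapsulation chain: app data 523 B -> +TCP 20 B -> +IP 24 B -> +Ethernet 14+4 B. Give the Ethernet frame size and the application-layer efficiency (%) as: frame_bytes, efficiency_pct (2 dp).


TCP segment = 523 + 20 = 543 B
IP packet = 543 + 24 = 567 B
Ethernet frame = 567 + 14 + 4 = 585 B
Efficiency = app / frame = 523 / 585 = 0.894017 = 89.4017% -> 89.40% (2 dp)

585, 89.40


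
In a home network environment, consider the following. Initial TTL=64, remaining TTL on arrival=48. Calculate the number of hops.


Given: initial TTL = 64, received TTL = 48
Hops = initial TTL - received TTL
Hops = 64 - 48 = 16

16


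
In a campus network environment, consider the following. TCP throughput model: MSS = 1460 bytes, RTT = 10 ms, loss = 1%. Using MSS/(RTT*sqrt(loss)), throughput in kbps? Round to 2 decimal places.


Given: MSS = 1460 bytes, RTT = 10 ms, loss = 1%
RTT in seconds = 10 / 1000 = 0.01
Loss rate = 1% = 0.01
sqrt(loss) = sqrt(0.01) = 0.1
Throughput (bytes/s) = 1460 / (0.01 * 0.1) = 1460000.0000
Throughput (kbps) = 1460000.0000 * 8 / 1000 = 11680.000000 -> 11680.00 kbps (2 dp)

11680.00


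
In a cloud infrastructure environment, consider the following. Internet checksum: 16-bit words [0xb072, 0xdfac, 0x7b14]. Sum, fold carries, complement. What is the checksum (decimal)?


Given words: [0xb072, 0xdfac, 0x7b14]
Step 1: Sum all words
Raw sum = 45170 + 57260 + 31508 = 133938
Step 2: Fold carry: (2866 + 2) = 2868
One's complement = ~2868 & 0xFFFF = 62667

62667


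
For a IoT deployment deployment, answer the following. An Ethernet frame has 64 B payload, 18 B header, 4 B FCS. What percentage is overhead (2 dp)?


Given: payload = 64 B, header = 18 B, trailer = 4 B
Overhead bytes = header + trailer = 18 + 4 = 22
Total frame = payload + overhead = 64 + 22 = 86
Overhead % = 22 / 86 * 100 = 25.5814% -> 25.58% (2 dp)

25.58


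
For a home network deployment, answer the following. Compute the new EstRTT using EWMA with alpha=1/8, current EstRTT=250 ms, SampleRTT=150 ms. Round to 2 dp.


Given: EstRTT = 250 ms, SampleRTT = 150 ms, alpha = 1/8
New EstRTT = (1 - alpha) * EstRTT + alpha * SampleRTT
(7/8) * 250 = 218.75
(1/8) * 150 = 18.75
New EstRTT = 218.75 + 18.75 = 237.5 ms -> 237.50 ms (2 dp)

237.50


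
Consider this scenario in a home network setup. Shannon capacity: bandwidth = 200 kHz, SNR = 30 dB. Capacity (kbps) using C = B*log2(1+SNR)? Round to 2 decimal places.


Given: B = 200 kHz, SNR = 30 dB
SNR linear = 10^(30/10) = 1000
1 + SNR = 1001
log2(1001) = 9.9672262588
C = 200 * 1000 * 9.9672262588 = 1993445.2518 bps
C = 1993.445252 kbps -> 1993.45 kbps (2 dp)

1993.45


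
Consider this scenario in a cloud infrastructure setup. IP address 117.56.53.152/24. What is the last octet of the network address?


Given: IP = 117.56.53.152, prefix = /24
Subnet mask = 255.255.255.0
Last octet of IP: 152
Last octet of mask: 0
Network last octet = 152 AND 0 = 0

0


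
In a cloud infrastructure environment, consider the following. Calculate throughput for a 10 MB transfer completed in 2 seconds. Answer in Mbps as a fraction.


Given: file = 10 MB, time = 2 s
File in Mb = 10 * 8 = 80 Mb
Throughput = 80 / 2 Mbps
Throughput = 40 Mbps

40


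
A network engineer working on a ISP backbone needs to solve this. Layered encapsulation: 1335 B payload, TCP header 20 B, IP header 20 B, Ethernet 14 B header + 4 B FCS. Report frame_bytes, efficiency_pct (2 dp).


TCP segment = 1335 + 20 = 1355 B
IP packet = 1355 + 20 = 1375 B
Ethernet frame = 1375 + 14 + 4 = 1393 B
Efficiency = app / frame = 1335 / 1393 = 0.958363 = 95.8363% -> 95.84% (2 dp)

1393, 95.84


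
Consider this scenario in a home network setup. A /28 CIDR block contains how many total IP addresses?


Given: CIDR prefix /28
Host bits = 32 - 28 = 4
Total addresses = 2^4 = 16

16


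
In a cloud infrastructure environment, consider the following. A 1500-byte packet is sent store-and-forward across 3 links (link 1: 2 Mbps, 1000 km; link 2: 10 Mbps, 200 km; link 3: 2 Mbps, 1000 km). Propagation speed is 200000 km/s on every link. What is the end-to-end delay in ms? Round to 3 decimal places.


Packet = 1500 bytes = 12000 bits. Store-and-forward: sum (t_trans + t_prop) per link.
Link 1: t_trans = 12000/(2*10^6) s = 6.0000 ms; t_prop = 1000/200000 s = 5.0000 ms; subtotal = 11.0000 ms
Link 2: t_trans = 12000/(10*10^6) s = 1.2000 ms; t_prop = 200/200000 s = 1.0000 ms; subtotal = 2.2000 ms
Link 3: t_trans = 12000/(2*10^6) s = 6.0000 ms; t_prop = 1000/200000 s = 5.0000 ms; subtotal = 11.0000 ms
End-to-end = 11.0000 + 2.2000 + 11.0000 = 24.2000 ms -> 24.200 ms (3 dp)

24.200


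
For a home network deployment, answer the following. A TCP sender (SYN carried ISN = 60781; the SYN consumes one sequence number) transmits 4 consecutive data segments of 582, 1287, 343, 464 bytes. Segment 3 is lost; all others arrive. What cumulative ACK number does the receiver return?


SYN uses sequence number 60781; first data byte = ISN + 1 = 60782.
Segment 1: SEQ = 60782, len = 582 B, covers [60782, 61363]
Segment 2: SEQ = 61364, len = 1287 B, covers [61364, 62650]
Segment 3: SEQ = 62651, len = 343 B, covers [62651, 62993] [LOST]
Segment 4: SEQ = 62994, len = 464 B, covers [62994, 63457]
In-order data received: bytes [60782, 62650] (segments 1..2).
Segment 3 missing -> gap begins at byte 62651; later segments buffered out of order.
Cumulative ACK = next expected in-order byte = 60782 + 582 + 1287 = 62651

62651


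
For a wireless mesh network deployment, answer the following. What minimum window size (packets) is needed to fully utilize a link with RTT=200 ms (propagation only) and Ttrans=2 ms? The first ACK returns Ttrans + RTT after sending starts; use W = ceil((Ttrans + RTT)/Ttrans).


Given: Ttrans = 2 ms, RTT = 200 ms (= 2 * Tprop, Tprop = 100 ms)
Time until first ACK returns = Ttrans + RTT = 2 + 200 = 202 ms
Need W * Ttrans >= Ttrans + RTT  ->  W >= (Ttrans + RTT) / Ttrans
(Ttrans + RTT) / Ttrans = 202 / 2 = 101
W_min = ceil(101) = 101

101


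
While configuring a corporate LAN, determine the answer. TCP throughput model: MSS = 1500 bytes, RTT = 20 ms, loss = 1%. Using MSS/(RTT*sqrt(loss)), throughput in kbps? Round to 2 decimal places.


Given: MSS = 1500 bytes, RTT = 20 ms, loss = 1%
RTT in seconds = 20 / 1000 = 0.02
Loss rate = 1% = 0.01
sqrt(loss) = sqrt(0.01) = 0.1
Throughput (bytes/s) = 1500 / (0.02 * 0.1) = 750000.0000
Throughput (kbps) = 750000.0000 * 8 / 1000 = 6000.000000 -> 6000.00 kbps (2 dp)

6000.00


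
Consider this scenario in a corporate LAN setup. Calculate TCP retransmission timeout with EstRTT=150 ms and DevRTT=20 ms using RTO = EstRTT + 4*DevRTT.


Given: EstRTT = 150 ms, DevRTT = 20 ms
Timeout = EstRTT + 4 * DevRTT
4 * DevRTT = 4 * 20 = 80
Timeout = 150 + 80 = 230 ms

230


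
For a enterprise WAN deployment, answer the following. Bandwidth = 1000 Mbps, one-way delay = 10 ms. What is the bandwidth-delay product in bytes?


Given: bandwidth = 1000 Mbps, delay = 10 ms
BDP in bits = 1000 * 10^6 * 10 / 1000
BDP in bits = 10000000
BDP in bytes = 10000000 / 8 = 1250000

1250000


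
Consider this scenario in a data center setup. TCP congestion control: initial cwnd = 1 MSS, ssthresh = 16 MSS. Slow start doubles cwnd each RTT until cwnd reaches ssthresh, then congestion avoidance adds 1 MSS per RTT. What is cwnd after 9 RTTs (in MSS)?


RTT 0: cwnd = 1 MSS (initial)
RTT 1: cwnd = 2 MSS (slow start, doubled)
RTT 2: cwnd = 4 MSS (slow start, doubled)
RTT 3: cwnd = 8 MSS (slow start, doubled)
RTT 4: cwnd = 16 MSS (slow start, doubled)
RTT 5: cwnd = 17 MSS (congestion avoidance, +1)
RTT 6: cwnd = 18 MSS (congestion avoidance, +1)
RTT 7: cwnd = 19 MSS (congestion avoidance, +1)
RTT 8: cwnd = 20 MSS (congestion avoidance, +1)
RTT 9: cwnd = 21 MSS (congestion avoidance, +1)

21


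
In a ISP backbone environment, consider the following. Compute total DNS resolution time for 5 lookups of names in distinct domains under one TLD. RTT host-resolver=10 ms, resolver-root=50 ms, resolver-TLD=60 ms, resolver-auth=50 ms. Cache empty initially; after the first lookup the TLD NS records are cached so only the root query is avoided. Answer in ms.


Lookup 1 (cold cache): local + root + TLD + auth = 10 + 50 + 60 + 50 = 170 ms
Lookups 2..5 (TLD NS cached -> skip root; new domain -> still ask TLD and auth): local + TLD + auth = 10 + 60 + 50 = 120 ms each
Remaining 4 lookups: 4 * 120 = 480 ms
Total = 170 + 480 = 650 ms

650


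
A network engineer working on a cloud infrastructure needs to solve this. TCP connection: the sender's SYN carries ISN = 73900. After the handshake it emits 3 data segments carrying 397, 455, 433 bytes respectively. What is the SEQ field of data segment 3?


The SYN occupies sequence number ISN = 73900, so the first data byte is ISN + 1 = 73901.
SEQ of data segment i = (ISN + 1) + sum of payload sizes of segments 1..i-1.
Segment 1: SEQ = 73901, payload = 397 bytes
Segment 2: SEQ = 74298, payload = 455 bytes
Segment 3: SEQ = 74753, payload = 433 bytes
SEQ of segment 3 = 73901 + 397 + 455 = 74753

74753


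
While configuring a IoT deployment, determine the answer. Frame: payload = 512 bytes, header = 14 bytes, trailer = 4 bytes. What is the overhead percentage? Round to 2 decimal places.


Given: payload = 512 B, header = 14 B, trailer = 4 B
Overhead bytes = header + trailer = 14 + 4 = 18
Total frame = payload + overhead = 512 + 18 = 530
Overhead % = 18 / 530 * 100 = 3.3962% -> 3.40% (2 dp)

3.40


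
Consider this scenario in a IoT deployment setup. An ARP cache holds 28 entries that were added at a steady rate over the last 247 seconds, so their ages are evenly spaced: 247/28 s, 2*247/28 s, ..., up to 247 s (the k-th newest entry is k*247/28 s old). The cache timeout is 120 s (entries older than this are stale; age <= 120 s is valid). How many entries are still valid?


Ages are k * 247/28 s for k = 1..28 (spacing = 8.8214 s).
Entry k is valid iff k * 247/28 <= 120 iff k <= 28 * 120 / 247 = 13.6032
n_valid = floor(13.6032) = 13
(n_stale = 28 - 13 = 15)

13


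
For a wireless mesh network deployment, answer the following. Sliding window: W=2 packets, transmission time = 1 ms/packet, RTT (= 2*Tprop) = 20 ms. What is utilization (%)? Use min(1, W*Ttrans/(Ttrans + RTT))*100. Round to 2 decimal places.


Given: W = 2, Ttrans = 1 ms, RTT = 20 ms (= 2 * Tprop, Tprop = 10 ms)
Cycle time = Ttrans + RTT = 1 + 20 = 21 ms (first packet sent until its ACK returns)
W * Ttrans = 2 * 1 = 2 ms of sending per cycle
W * Ttrans / (Ttrans + RTT) = 2 / 21 = 0.095238
U = min(1, 0.095238) = 0.095238
U% = 9.52%

9.52


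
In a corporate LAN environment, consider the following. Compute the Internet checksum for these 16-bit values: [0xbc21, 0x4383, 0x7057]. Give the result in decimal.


Given words: [0xbc21, 0x4383, 0x7057]
Step 1: Sum all words
Raw sum = 48161 + 17283 + 28759 = 94203
Step 2: Fold carry: (28667 + 1) = 28668
One's complement = ~28668 & 0xFFFF = 36867

36867


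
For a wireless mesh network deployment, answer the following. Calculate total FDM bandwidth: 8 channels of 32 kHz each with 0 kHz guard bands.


Given: 8 channels, 32 kHz each, guard = 0 kHz
Channel bandwidth = 8 * 32 = 256 kHz
Guard bands = 7 gaps * 0 kHz = 0 kHz
Total = 256 + 0 = 256 kHz

256


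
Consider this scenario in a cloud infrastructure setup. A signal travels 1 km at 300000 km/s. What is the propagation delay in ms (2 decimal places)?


Given: distance = 1 km, speed = 300000 km/s
Delay = distance / speed = 1 / 300000 seconds
Delay in ms = 1 * 1000 / 300000
Delay = 0.0033 ms
Rounded to 2 dp = 0.00 ms

0.00


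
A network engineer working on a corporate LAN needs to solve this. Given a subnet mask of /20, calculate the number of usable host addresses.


Given: subnet mask /20
Host bits = 32 - 20 = 12
Total addresses = 2^12 = 4096
Usable hosts = 4096 - 2 (network + broadcast) = 4094

4094


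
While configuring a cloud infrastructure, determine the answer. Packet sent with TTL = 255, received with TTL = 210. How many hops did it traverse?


Given: initial TTL = 255, received TTL = 210
Hops = initial TTL - received TTL
Hops = 255 - 210 = 45

45


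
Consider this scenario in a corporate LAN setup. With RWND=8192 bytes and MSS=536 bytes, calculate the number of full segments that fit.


Given: RWND = 8192 bytes, MSS = 536 bytes
Full segments = floor(RWND / MSS)
Full segments = floor(8192 / 536)
Full segments = floor(15.2836) = 15

15


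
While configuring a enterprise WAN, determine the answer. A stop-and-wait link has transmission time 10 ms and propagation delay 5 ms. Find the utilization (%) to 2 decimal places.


Given: Ttrans = 10 ms, Tprop = 5 ms
RTT = 2 * Tprop = 2 * 5 = 10 ms
U = Ttrans / (Ttrans + RTT)
U = 10 / (10 + 10)
U = 10 / 20 = 0.5
U% = 50.00%

50.00


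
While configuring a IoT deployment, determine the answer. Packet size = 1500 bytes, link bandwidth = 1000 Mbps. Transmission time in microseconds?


Given: packet = 1500 bytes, bandwidth = 1000 Mbps
Packet in bits = 1500 * 8 = 12000 bits
Bandwidth = 1000 * 10^6 = 1000000000 bps
Time = 12000 / 1000000000 seconds
Time in us = 12000 * 10^6 / 1000000000 = 12

12


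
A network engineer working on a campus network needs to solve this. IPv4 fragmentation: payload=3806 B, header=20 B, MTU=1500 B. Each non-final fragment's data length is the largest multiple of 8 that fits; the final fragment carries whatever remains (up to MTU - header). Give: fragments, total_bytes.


Max data per non-final fragment = floor((MTU - header)/8)*8 = floor((1500 - 20)/8)*8 = floor(1480/8)*8 = 1480 B
Final fragment needs no 8-byte alignment: it can carry up to MTU - header = 1480 B
Non-final fragments needed = ceil((payload - 1480) / 1480) = ceil(2326/1480) = ceil(1.5716) = 2
Number of fragments = 2 + 1 = 3
Fragment sizes (data): 2 * 1480 B + 846 B (last, 846 <= 1480 OK)
Total bytes sent = payload + n_frags * header = 3806 + 3*20 = 3806 + 60 = 3866 B

3, 3866


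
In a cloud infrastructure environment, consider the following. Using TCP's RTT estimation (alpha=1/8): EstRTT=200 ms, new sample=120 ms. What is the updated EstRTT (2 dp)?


Given: EstRTT = 200 ms, SampleRTT = 120 ms, alpha = 1/8
New EstRTT = (1 - alpha) * EstRTT + alpha * SampleRTT
(7/8) * 200 = 175
(1/8) * 120 = 15
New EstRTT = 175 + 15 = 190 ms -> 190.00 ms (2 dp)

190.00


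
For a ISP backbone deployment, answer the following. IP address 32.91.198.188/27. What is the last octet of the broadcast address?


Given: IP = 32.91.198.188, prefix = /27
Host bits = 32 - 27 = 5
Network last octet = 188 AND mask = 160
Host part size = 2^5 - 1 = 31
Broadcast last octet = 160 OR 31 = 191

191


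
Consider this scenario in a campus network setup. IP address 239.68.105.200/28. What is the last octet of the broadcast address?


Given: IP = 239.68.105.200, prefix = /28
Host bits = 32 - 28 = 4
Network last octet = 200 AND mask = 192
Host part size = 2^4 - 1 = 15
Broadcast last octet = 192 OR 15 = 207

207


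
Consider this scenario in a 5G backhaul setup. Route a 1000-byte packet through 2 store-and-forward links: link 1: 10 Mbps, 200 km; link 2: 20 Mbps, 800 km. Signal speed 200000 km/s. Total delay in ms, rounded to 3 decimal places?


Packet = 1000 bytes = 8000 bits. Store-and-forward: sum (t_trans + t_prop) per link.
Link 1: t_trans = 8000/(10*10^6) s = 0.8000 ms; t_prop = 200/200000 s = 1.0000 ms; subtotal = 1.8000 ms
Link 2: t_trans = 8000/(20*10^6) s = 0.4000 ms; t_prop = 800/200000 s = 4.0000 ms; subtotal = 4.4000 ms
End-to-end = 1.8000 + 4.4000 = 6.2000 ms -> 6.200 ms (3 dp)

6.200


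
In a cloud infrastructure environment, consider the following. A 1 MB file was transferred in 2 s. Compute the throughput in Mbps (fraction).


Given: file = 1 MB, time = 2 s
File in Mb = 1 * 8 = 8 Mb
Throughput = 8 / 2 Mbps
Throughput = 4 Mbps

4


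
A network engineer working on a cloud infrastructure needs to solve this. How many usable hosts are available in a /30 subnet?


Given: subnet mask /30
Host bits = 32 - 30 = 2
Total addresses = 2^2 = 4
Usable hosts = 4 - 2 (network + broadcast) = 2

2


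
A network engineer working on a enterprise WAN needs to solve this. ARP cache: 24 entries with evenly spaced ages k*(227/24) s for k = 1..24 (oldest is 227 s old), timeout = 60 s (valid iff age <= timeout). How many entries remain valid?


Ages are k * 227/24 s for k = 1..24 (spacing = 9.4583 s).
Entry k is valid iff k * 227/24 <= 60 iff k <= 24 * 60 / 227 = 6.3436
n_valid = floor(6.3436) = 6
(n_stale = 24 - 6 = 18)

6


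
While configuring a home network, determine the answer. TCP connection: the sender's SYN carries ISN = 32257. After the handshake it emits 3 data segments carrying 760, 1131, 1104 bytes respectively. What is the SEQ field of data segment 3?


The SYN occupies sequence number ISN = 32257, so the first data byte is ISN + 1 = 32258.
SEQ of data segment i = (ISN + 1) + sum of payload sizes of segments 1..i-1.
Segment 1: SEQ = 32258, payload = 760 bytes
Segment 2: SEQ = 33018, payload = 1131 bytes
Segment 3: SEQ = 34149, payload = 1104 bytes
SEQ of segment 3 = 32258 + 760 + 1131 = 34149

34149


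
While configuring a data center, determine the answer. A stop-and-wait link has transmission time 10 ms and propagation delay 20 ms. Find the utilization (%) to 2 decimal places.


Given: Ttrans = 10 ms, Tprop = 20 ms
RTT = 2 * Tprop = 2 * 20 = 40 ms
U = Ttrans / (Ttrans + RTT)
U = 10 / (10 + 40)
U = 10 / 50 = 0.2
U% = 20.00%

20.00


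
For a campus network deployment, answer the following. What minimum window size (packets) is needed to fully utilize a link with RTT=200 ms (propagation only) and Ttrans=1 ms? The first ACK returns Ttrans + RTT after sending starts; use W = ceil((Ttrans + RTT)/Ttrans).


Given: Ttrans = 1 ms, RTT = 200 ms (= 2 * Tprop, Tprop = 100 ms)
Time until first ACK returns = Ttrans + RTT = 1 + 200 = 201 ms
Need W * Ttrans >= Ttrans + RTT  ->  W >= (Ttrans + RTT) / Ttrans
(Ttrans + RTT) / Ttrans = 201 / 1 = 201
W_min = ceil(201) = 201

201


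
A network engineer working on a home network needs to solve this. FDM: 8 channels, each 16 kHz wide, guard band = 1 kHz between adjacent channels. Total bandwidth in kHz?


Given: 8 channels, 16 kHz each, guard = 1 kHz
Channel bandwidth = 8 * 16 = 128 kHz
Guard bands = 7 gaps * 1 kHz = 7 kHz
Total = 128 + 7 = 135 kHz

135


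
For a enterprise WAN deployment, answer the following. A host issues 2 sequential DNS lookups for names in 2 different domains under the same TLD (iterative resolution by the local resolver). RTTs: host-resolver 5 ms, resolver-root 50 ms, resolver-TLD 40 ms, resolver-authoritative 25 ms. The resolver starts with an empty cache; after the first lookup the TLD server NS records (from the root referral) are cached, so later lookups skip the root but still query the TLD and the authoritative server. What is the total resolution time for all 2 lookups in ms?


Lookup 1 (cold cache): local + root + TLD + auth = 5 + 50 + 40 + 25 = 120 ms
Lookups 2..2 (TLD NS cached -> skip root; new domain -> still ask TLD and auth): local + TLD + auth = 5 + 40 + 25 = 70 ms each
Remaining 1 lookups: 1 * 70 = 70 ms
Total = 120 + 70 = 190 ms

190


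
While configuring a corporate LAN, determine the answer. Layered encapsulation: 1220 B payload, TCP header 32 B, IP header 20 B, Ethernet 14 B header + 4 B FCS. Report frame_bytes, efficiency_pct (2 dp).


TCP segment = 1220 + 32 = 1252 B
IP packet = 1252 + 20 = 1272 B
Ethernet frame = 1272 + 14 + 4 = 1290 B
Efficiency = app / frame = 1220 / 1290 = 0.945736 = 94.5736% -> 94.57% (2 dp)

1290, 94.57


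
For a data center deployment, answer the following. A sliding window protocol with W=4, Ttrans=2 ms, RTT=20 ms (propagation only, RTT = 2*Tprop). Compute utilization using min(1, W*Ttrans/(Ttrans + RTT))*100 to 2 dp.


Given: W = 4, Ttrans = 2 ms, RTT = 20 ms (= 2 * Tprop, Tprop = 10 ms)
Cycle time = Ttrans + RTT = 2 + 20 = 22 ms (first packet sent until its ACK returns)
W * Ttrans = 4 * 2 = 8 ms of sending per cycle
W * Ttrans / (Ttrans + RTT) = 8 / 22 = 0.363636
U = min(1, 0.363636) = 0.363636
U% = 36.36%

36.36


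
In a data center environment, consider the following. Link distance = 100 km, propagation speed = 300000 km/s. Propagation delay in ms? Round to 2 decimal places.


Given: distance = 100 km, speed = 300000 km/s
Delay = distance / speed = 100 / 300000 seconds
Delay in ms = 100 * 1000 / 300000
Delay = 0.3333 ms
Rounded to 2 dp = 0.33 ms

0.33


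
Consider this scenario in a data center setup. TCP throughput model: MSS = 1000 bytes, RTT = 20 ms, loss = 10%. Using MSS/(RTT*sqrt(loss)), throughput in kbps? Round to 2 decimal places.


Given: MSS = 1000 bytes, RTT = 20 ms, loss = 10%
RTT in seconds = 20 / 1000 = 0.02
Loss rate = 10% = 0.1
sqrt(loss) = sqrt(0.1) = 0.316227766017
Throughput (bytes/s) = 1000 / (0.02 * 0.316227766017) = 158113.8830
Throughput (kbps) = 158113.8830 * 8 / 1000 = 1264.911064 -> 1264.91 kbps (2 dp)

1264.91


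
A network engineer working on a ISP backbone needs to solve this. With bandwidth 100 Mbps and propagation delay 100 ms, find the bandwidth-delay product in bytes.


Given: bandwidth = 100 Mbps, delay = 100 ms
BDP in bits = 100 * 10^6 * 100 / 1000
BDP in bits = 10000000
BDP in bytes = 10000000 / 8 = 1250000

1250000


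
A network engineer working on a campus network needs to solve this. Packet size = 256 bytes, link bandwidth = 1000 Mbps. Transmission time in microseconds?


Given: packet = 256 bytes, bandwidth = 1000 Mbps
Packet in bits = 256 * 8 = 2048 bits
Bandwidth = 1000 * 10^6 = 1000000000 bps
Time = 2048 / 1000000000 seconds
Time in us = 2048 * 10^6 / 1000000000 = 2.048

2.048


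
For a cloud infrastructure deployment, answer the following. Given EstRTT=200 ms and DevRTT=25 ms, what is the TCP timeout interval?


Given: EstRTT = 200 ms, DevRTT = 25 ms
Timeout = EstRTT + 4 * DevRTT
4 * DevRTT = 4 * 25 = 100
Timeout = 200 + 100 = 300 ms

300


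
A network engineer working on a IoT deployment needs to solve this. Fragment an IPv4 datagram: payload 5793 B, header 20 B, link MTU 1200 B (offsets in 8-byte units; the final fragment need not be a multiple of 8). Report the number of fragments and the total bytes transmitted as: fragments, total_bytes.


Max data per non-final fragment = floor((MTU - header)/8)*8 = floor((1200 - 20)/8)*8 = floor(1180/8)*8 = 1176 B
Final fragment needs no 8-byte alignment: it can carry up to MTU - header = 1180 B
Non-final fragments needed = ceil((payload - 1180) / 1176) = ceil(4613/1176) = ceil(3.9226) = 4
Number of fragments = 4 + 1 = 5
Fragment sizes (data): 4 * 1176 B + 1089 B (last, 1089 <= 1180 OK)
Total bytes sent = payload + n_frags * header = 5793 + 5*20 = 5793 + 100 = 5893 B

5, 5893


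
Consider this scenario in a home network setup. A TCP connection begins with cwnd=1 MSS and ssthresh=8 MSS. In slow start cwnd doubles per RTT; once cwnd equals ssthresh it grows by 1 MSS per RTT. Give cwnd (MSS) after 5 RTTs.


RTT 0: cwnd = 1 MSS (initial)
RTT 1: cwnd = 2 MSS (slow start, doubled)
RTT 2: cwnd = 4 MSS (slow start, doubled)
RTT 3: cwnd = 8 MSS (slow start, doubled)
RTT 4: cwnd = 9 MSS (congestion avoidance, +1)
RTT 5: cwnd = 10 MSS (congestion avoidance, +1)

10


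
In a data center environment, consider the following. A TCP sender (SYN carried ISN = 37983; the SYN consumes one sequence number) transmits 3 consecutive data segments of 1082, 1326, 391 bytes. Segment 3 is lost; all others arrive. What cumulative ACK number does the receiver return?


SYN uses sequence number 37983; first data byte = ISN + 1 = 37984.
Segment 1: SEQ = 37984, len = 1082 B, covers [37984, 39065]
Segment 2: SEQ = 39066, len = 1326 B, covers [39066, 40391]
Segment 3: SEQ = 40392, len = 391 B, covers [40392, 40782] [LOST]
In-order data received: bytes [37984, 40391] (segments 1..2).
Segment 3 missing -> gap begins at byte 40392.
Cumulative ACK = next expected in-order byte = 37984 + 1082 + 1326 = 40392

40392


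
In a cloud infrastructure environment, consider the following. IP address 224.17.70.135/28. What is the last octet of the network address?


Given: IP = 224.17.70.135, prefix = /28
Subnet mask = 255.255.255.240
Last octet of IP: 135
Last octet of mask: 240
Network last octet = 135 AND 240 = 128

128


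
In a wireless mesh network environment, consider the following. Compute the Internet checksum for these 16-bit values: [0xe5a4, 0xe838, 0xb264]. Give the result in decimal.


Given words: [0xe5a4, 0xe838, 0xb264]
Step 1: Sum all words
Raw sum = 58788 + 59448 + 45668 = 163904
Step 2: Fold carry: (32832 + 2) = 32834
One's complement = ~32834 & 0xFFFF = 32701

32701


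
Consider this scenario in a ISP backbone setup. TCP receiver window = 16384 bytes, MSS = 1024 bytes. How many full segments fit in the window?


Given: RWND = 16384 bytes, MSS = 1024 bytes
Full segments = floor(RWND / MSS)
Full segments = floor(16384 / 1024)
Full segments = floor(16.0) = 16

16


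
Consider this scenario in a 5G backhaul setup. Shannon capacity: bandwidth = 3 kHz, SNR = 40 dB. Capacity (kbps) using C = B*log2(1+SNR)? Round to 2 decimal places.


Given: B = 3 kHz, SNR = 40 dB
SNR linear = 10^(40/10) = 10000
1 + SNR = 10001
log2(10001) = 13.2878566418
C = 3 * 1000 * 13.2878566418 = 39863.5699 bps
C = 39.863570 kbps -> 39.86 kbps (2 dp)

39.86


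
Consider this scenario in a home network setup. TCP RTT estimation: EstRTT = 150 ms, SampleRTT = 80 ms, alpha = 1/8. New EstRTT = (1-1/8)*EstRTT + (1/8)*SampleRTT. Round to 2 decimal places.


Given: EstRTT = 150 ms, SampleRTT = 80 ms, alpha = 1/8
New EstRTT = (1 - alpha) * EstRTT + alpha * SampleRTT
(7/8) * 150 = 131.25
(1/8) * 80 = 10
New EstRTT = 131.25 + 10 = 141.25 ms -> 141.25 ms (2 dp)

141.25


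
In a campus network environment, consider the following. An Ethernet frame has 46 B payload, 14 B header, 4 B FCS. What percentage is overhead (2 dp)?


Given: payload = 46 B, header = 14 B, trailer = 4 B
Overhead bytes = header + trailer = 14 + 4 = 18
Total frame = payload + overhead = 46 + 18 = 64
Overhead % = 18 / 64 * 100 = 28.1250% -> 28.13% (2 dp)

28.13


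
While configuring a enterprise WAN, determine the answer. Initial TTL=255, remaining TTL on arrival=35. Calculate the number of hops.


Given: initial TTL = 255, received TTL = 35
Hops = initial TTL - received TTL
Hops = 255 - 35 = 220

220


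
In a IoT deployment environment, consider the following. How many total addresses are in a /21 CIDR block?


Given: CIDR prefix /21
Host bits = 32 - 21 = 11
Total addresses = 2^11 = 2048

2048


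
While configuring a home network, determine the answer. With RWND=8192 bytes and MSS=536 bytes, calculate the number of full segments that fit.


Given: RWND = 8192 bytes, MSS = 536 bytes
Full segments = floor(RWND / MSS)
Full segments = floor(8192 / 536)
Full segments = floor(15.2836) = 15

15


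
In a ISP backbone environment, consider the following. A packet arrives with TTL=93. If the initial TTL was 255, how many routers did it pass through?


Given: initial TTL = 255, received TTL = 93
Hops = initial TTL - received TTL
Hops = 255 - 93 = 162

162


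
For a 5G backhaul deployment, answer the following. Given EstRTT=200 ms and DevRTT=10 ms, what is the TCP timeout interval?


Given: EstRTT = 200 ms, DevRTT = 10 ms
Timeout = EstRTT + 4 * DevRTT
4 * DevRTT = 4 * 10 = 40
Timeout = 200 + 40 = 240 ms

240


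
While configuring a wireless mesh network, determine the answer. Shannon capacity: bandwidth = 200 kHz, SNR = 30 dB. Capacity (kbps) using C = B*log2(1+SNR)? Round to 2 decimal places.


Given: B = 200 kHz, SNR = 30 dB
SNR linear = 10^(30/10) = 1000
1 + SNR = 1001
log2(1001) = 9.9672262588
C = 200 * 1000 * 9.9672262588 = 1993445.2518 bps
C = 1993.445252 kbps -> 1993.45 kbps (2 dp)

1993.45


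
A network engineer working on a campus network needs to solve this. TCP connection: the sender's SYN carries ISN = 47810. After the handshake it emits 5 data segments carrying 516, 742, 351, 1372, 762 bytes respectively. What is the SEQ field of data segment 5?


The SYN occupies sequence number ISN = 47810, so the first data byte is ISN + 1 = 47811.
SEQ of data segment i = (ISN + 1) + sum of payload sizes of segments 1..i-1.
Segment 1: SEQ = 47811, payload = 516 bytes
Segment 2: SEQ = 48327, payload = 742 bytes
Segment 3: SEQ = 49069, payload = 351 bytes
Segment 4: SEQ = 49420, payload = 1372 bytes
Segment 5: SEQ = 50792, payload = 762 bytes
SEQ of segment 5 = 47811 + 516 + 742 + 351 + 1372 = 50792

50792


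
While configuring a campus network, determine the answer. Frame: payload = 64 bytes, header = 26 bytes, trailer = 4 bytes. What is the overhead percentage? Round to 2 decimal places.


Given: payload = 64 B, header = 26 B, trailer = 4 B
Overhead bytes = header + trailer = 26 + 4 = 30
Total frame = payload + overhead = 64 + 30 = 94
Overhead % = 30 / 94 * 100 = 31.9149% -> 31.91% (2 dp)

31.91


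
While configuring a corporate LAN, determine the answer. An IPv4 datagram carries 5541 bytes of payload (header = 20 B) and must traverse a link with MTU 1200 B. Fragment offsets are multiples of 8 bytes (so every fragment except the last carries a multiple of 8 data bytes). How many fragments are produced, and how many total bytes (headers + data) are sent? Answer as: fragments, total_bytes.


Max data per non-final fragment = floor((MTU - header)/8)*8 = floor((1200 - 20)/8)*8 = floor(1180/8)*8 = 1176 B
Final fragment needs no 8-byte alignment: it can carry up to MTU - header = 1180 B
Non-final fragments needed = ceil((payload - 1180) / 1176) = ceil(4361/1176) = ceil(3.7083) = 4
Number of fragments = 4 + 1 = 5
Fragment sizes (data): 4 * 1176 B + 837 B (last, 837 <= 1180 OK)
Total bytes sent = payload + n_frags * header = 5541 + 5*20 = 5541 + 100 = 5641 B

5, 5641


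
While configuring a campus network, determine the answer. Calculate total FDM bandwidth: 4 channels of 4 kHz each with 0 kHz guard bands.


Given: 4 channels, 4 kHz each, guard = 0 kHz
Channel bandwidth = 4 * 4 = 16 kHz
Guard bands = 3 gaps * 0 kHz = 0 kHz
Total = 16 + 0 = 16 kHz

16


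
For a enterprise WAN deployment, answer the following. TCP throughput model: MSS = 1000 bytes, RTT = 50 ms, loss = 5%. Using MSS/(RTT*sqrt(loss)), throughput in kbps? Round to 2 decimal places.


Given: MSS = 1000 bytes, RTT = 50 ms, loss = 5%
RTT in seconds = 50 / 1000 = 0.05
Loss rate = 5% = 0.05
sqrt(loss) = sqrt(0.05) = 0.223606797750
Throughput (bytes/s) = 1000 / (0.05 * 0.223606797750) = 89442.7191
Throughput (kbps) = 89442.7191 * 8 / 1000 = 715.541753 -> 715.54 kbps (2 dp)

715.54


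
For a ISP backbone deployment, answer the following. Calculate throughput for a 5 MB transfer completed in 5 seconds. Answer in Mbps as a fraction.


Given: file = 5 MB, time = 5 s
File in Mb = 5 * 8 = 40 Mb
Throughput = 40 / 5 Mbps
Throughput = 8 Mbps

8


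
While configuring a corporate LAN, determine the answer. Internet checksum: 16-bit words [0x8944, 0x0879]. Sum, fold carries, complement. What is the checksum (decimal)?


Given words: [0x8944, 0x0879]
Step 1: Sum all words
Raw sum = 35140 + 2169 = 37309
One's complement = ~37309 & 0xFFFF = 28226

28226


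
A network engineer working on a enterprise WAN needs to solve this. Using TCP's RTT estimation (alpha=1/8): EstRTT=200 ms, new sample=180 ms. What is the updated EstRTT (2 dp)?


Given: EstRTT = 200 ms, SampleRTT = 180 ms, alpha = 1/8
New EstRTT = (1 - alpha) * EstRTT + alpha * SampleRTT
(7/8) * 200 = 175
(1/8) * 180 = 22.5
New EstRTT = 175 + 22.5 = 197.5 ms -> 197.50 ms (2 dp)

197.50


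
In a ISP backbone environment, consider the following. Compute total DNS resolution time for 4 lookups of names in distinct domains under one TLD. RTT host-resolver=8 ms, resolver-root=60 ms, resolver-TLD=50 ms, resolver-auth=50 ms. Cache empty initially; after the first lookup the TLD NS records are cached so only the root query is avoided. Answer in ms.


Lookup 1 (cold cache): local + root + TLD + auth = 8 + 60 + 50 + 50 = 168 ms
Lookups 2..4 (TLD NS cached -> skip root; new domain -> still ask TLD and auth): local + TLD + auth = 8 + 50 + 50 = 108 ms each
Remaining 3 lookups: 3 * 108 = 324 ms
Total = 168 + 324 = 492 ms

492


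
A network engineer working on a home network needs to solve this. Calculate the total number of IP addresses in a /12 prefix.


Given: CIDR prefix /12
Host bits = 32 - 12 = 20
Total addresses = 2^20 = 1048576

1048576


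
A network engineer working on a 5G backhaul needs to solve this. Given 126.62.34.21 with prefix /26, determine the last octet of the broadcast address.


Given: IP = 126.62.34.21, prefix = /26
Host bits = 32 - 26 = 6
Network last octet = 21 AND mask = 0
Host part size = 2^6 - 1 = 63
Broadcast last octet = 0 OR 63 = 63

63


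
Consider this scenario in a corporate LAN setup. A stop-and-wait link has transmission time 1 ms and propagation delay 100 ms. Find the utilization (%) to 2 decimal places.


Given: Ttrans = 1 ms, Tprop = 100 ms
RTT = 2 * Tprop = 2 * 100 = 200 ms
U = Ttrans / (Ttrans + RTT)
U = 1 / (1 + 200)
U = 1 / 201 = 0.004975
U% = 0.50%

0.50


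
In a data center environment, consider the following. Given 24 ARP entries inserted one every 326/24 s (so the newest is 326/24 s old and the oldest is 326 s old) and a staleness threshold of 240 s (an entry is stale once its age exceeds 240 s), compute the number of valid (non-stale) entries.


Ages are k * 326/24 s for k = 1..24 (spacing = 13.5833 s).
Entry k is valid iff k * 326/24 <= 240 iff k <= 24 * 240 / 326 = 17.6687
n_valid = floor(17.6687) = 17
(n_stale = 24 - 17 = 7)

17
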